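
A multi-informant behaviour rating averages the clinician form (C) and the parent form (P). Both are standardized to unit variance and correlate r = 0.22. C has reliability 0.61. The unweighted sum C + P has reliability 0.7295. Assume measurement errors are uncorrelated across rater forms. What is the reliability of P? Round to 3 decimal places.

Var(C+P) = 2 + 2·0.22 = 2.440.
True-score variance = ρ_C + ρ_P + 2·0.22, so 0.7295 = (0.61 + ρ_P + 0.44) / 2.440.
ρ_P = 0.7295·2.440 − 0.61 − 0.44 = 0.730.

0.730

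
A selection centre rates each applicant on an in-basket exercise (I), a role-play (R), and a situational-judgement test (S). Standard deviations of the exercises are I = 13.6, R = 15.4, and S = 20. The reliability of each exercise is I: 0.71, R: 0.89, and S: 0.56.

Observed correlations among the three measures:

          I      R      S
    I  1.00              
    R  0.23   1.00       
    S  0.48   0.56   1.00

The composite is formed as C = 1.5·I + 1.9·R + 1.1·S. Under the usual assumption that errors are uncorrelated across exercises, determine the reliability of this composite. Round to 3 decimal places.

0.866

Var(C) = 1.5²·13.6² + 1.9²·15.4² + 1.1²·20² + 2·[2.85·13.6·15.4·0.23 + 1.65·13.6·20·0.48 + 2.09·15.4·20·0.56] = 1756.31 + 1426.39 = 3182.7.
Because errors are independent across components, Cov(Tᵢ,Tⱼ) = Cov(Xᵢ,Xⱼ); the off-diagonal part of the true-score variance is the same as above.
True-score variance = [1.5²·13.6²·0.71 + 1.9²·15.4²·0.89 + 1.1²·20²·0.56] + 1426.39 = 1328.48 + 1426.39 = 2754.88.
Reliability = 2754.88 / 3182.7 = 0.866.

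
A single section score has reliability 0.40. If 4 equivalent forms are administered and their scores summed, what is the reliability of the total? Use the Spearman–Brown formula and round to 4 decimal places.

ρ_k = kρ / (1 + (k−1)ρ) = 4·0.40 / (1 + 3·0.40) = 1.600 / 2.200 = 0.7273.

0.7273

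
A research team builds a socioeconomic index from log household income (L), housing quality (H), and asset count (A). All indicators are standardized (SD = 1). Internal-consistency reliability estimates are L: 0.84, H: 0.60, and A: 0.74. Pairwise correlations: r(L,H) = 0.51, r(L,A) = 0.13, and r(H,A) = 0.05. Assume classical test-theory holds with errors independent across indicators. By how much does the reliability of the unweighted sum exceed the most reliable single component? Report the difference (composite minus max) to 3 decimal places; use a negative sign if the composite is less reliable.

Var(sum) = 3 + 1.38 = 4.38; true-score variance = 2.18 + 1.38 = 3.56; composite reliability = 0.8128.
Max component reliability = 0.8400.
Difference = 0.8128 − 0.8400 = -0.027.

-0.027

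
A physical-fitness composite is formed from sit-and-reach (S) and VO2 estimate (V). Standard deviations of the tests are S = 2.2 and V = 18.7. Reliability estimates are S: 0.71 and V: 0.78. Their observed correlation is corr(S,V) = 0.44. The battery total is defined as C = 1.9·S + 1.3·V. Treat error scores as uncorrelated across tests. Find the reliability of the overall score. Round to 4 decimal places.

0.8064

Var(C) = 1.9²·2.2² + 1.3²·18.7² + 2·[2.47·2.2·18.7·0.44] = 608.449 + 89.4219 = 697.87.
Under uncorrelated errors the observed covariances equal the true-score covariances, so only the own-variance terms attenuate.
True-score variance = [1.9²·2.2²·0.71 + 1.3²·18.7²·0.78] + 89.4219 = 473.367 + 89.4219 = 562.789.
Reliability = 562.789 / 697.87 = 0.8064.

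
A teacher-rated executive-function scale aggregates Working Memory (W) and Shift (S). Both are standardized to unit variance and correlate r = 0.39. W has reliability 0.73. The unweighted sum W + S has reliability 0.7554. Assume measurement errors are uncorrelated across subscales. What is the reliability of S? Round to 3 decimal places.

Var(W+S) = 2 + 2·0.39 = 2.780.
True-score variance = ρ_W + ρ_S + 2·0.39, so 0.7554 = (0.73 + ρ_S + 0.78) / 2.780.
ρ_S = 0.7554·2.780 − 0.73 − 0.78 = 0.590.

0.590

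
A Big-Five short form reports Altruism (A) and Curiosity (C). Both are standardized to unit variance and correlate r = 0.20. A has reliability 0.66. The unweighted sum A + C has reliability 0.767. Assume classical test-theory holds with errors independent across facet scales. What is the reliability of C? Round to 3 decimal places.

0.781

Var(A+C) = 2 + 2·0.20 = 2.400.
True-score variance = ρ_A + ρ_C + 2·0.20, so 0.767 = (0.66 + ρ_C + 0.40) / 2.400.
ρ_C = 0.767·2.400 − 0.66 − 0.40 = 0.781.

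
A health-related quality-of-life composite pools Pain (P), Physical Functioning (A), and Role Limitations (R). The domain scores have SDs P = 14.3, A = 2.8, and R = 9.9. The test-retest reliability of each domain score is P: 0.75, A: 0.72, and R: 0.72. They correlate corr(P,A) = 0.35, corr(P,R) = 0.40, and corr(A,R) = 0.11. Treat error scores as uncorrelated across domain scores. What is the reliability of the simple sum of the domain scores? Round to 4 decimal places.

Var(P+A+R) = 14.3² + 2.8² + 9.9² + 2·[14.3·2.8·0.35 + 14.3·9.9·0.40 + 2.8·9.9·0.11] = 310.34 + 147.382 = 457.722.
Because errors are independent across components, Cov(Tᵢ,Tⱼ) = Cov(Xᵢ,Xⱼ); the off-diagonal part of the true-score variance is the same as above.
True-score variance = [14.3²·0.75 + 2.8²·0.72 + 9.9²·0.72] + 147.382 = 229.579 + 147.382 = 376.962.
Reliability = 376.962 / 457.722 = 0.8236.

0.8236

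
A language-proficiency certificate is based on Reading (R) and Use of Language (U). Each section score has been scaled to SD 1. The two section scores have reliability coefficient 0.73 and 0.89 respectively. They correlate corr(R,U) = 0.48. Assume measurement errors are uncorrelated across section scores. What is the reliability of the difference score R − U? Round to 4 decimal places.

Var(R−U) = 1 + 1 − 2·0.48 = 2 − 0.96 = 1.04.
Because errors are independent across components, Cov(Tᵢ,Tⱼ) = Cov(Xᵢ,Xⱼ); the off-diagonal part of the true-score variance is the same as above.
True-score variance = [0.73 + 0.89] − 0.96 = 1.62 − 0.96 = 0.66.
Reliability = 0.66 / 1.04 = 0.6346.

0.6346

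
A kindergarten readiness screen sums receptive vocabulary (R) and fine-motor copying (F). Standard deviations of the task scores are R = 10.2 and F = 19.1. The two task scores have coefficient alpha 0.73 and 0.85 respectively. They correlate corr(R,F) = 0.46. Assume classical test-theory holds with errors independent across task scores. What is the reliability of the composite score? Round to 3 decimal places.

Var(R+F) = 10.2² + 19.1² + 2·[10.2·19.1·0.46] = 468.85 + 179.234 = 648.084.
With uncorrelated errors the cross-covariances are all true-score covariance, so they carry over unchanged; only the diagonal terms shrink to ρᵢσᵢ².
True-score variance = [10.2²·0.73 + 19.1²·0.85] + 179.234 = 386.038 + 179.234 = 565.272.
Reliability = 565.272 / 648.084 = 0.872.

0.872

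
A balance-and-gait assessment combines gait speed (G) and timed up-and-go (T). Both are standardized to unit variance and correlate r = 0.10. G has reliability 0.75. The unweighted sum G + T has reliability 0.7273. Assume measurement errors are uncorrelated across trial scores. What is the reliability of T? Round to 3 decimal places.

Var(G+T) = 2 + 2·0.10 = 2.200.
True-score variance = ρ_G + ρ_T + 2·0.10, so 0.7273 = (0.75 + ρ_T + 0.20) / 2.200.
ρ_T = 0.7273·2.200 − 0.75 − 0.20 = 0.650.

0.650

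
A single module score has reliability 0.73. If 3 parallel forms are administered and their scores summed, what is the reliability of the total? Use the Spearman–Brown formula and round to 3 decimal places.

0.890

ρ_k = kρ / (1 + (k−1)ρ) = 3·0.73 / (1 + 2·0.73) = 2.190 / 2.460 = 0.890.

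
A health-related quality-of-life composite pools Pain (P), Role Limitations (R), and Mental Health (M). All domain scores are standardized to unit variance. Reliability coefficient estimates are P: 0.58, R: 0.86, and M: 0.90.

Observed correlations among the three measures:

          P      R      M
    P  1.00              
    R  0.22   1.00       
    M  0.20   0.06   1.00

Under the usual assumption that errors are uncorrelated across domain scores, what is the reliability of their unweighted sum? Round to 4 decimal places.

Var(P+R+M) = 3 + 2·[0.22 + 0.20 + 0.06] = 3 + 0.96 = 3.96.
Because errors are independent across components, Cov(Tᵢ,Tⱼ) = Cov(Xᵢ,Xⱼ); the off-diagonal part of the true-score variance is the same as above.
True-score variance = [0.58 + 0.86 + 0.90] + 0.96 = 2.34 + 0.96 = 3.3.
Reliability = 3.3 / 3.96 = 0.8333.

0.8333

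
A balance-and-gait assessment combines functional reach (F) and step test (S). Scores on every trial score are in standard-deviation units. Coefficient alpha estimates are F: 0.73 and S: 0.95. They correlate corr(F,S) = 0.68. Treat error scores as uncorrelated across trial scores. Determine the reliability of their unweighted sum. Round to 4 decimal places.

0.9048

Var(F+S) = 2 + 2·[0.68] = 2 + 1.36 = 3.36.
With uncorrelated errors the cross-covariances are all true-score covariance, so they carry over unchanged; only the diagonal terms shrink to ρᵢσᵢ².
True-score variance = [0.73 + 0.95] + 1.36 = 1.68 + 1.36 = 3.04.
Reliability = 3.04 / 3.36 = 0.9048.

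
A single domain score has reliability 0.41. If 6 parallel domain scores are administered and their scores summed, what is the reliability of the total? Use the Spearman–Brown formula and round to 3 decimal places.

ρ_k = kρ / (1 + (k−1)ρ) = 6·0.41 / (1 + 5·0.41) = 2.460 / 3.050 = 0.807.

0.807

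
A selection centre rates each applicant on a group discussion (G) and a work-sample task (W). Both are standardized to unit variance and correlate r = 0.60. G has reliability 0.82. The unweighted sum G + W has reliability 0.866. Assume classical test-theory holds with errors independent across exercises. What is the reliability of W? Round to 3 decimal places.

0.751

Var(G+W) = 2 + 2·0.60 = 3.200.
True-score variance = ρ_G + ρ_W + 2·0.60, so 0.866 = (0.82 + ρ_W + 1.20) / 3.200.
ρ_W = 0.866·3.200 − 0.82 − 1.20 = 0.751.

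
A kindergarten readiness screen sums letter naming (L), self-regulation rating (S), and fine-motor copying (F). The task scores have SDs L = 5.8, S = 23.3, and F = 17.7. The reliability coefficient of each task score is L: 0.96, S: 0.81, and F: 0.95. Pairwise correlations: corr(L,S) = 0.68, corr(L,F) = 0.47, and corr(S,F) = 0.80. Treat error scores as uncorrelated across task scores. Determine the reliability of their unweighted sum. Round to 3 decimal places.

Var(L+S+F) = 5.8² + 23.3² + 17.7² + 2·[5.8·23.3·0.68 + 5.8·17.7·0.47 + 23.3·17.7·0.80] = 889.82 + 940.147 = 1829.97.
Because errors are independent across components, Cov(Tᵢ,Tⱼ) = Cov(Xᵢ,Xⱼ); the off-diagonal part of the true-score variance is the same as above.
True-score variance = [5.8²·0.96 + 23.3²·0.81 + 17.7²·0.95] + 940.147 = 769.661 + 940.147 = 1709.81.
Reliability = 1709.81 / 1829.97 = 0.934.

0.934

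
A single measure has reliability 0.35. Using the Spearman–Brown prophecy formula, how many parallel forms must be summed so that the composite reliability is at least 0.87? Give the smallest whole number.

k ≥ ρ*(1−ρ₁)/(ρ₁(1−ρ*)) = 0.87·0.65 / (0.35·0.13) = 12.429.
Smallest integer k = 13.

13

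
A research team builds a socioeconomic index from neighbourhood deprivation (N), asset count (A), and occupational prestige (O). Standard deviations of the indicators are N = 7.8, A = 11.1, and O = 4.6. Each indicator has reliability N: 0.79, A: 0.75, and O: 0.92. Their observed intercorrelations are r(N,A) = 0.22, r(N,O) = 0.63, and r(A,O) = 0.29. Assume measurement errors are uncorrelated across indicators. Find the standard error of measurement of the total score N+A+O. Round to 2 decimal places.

6.73

Var(total) = 205.21 + 112.919 = 318.129.
True-score variance = 159.938 + 112.919 = 272.857, so reliability = 0.8577.
Error variance = 318.129 − 272.857 = 45.2717; SEM = √45.2717 = 6.73.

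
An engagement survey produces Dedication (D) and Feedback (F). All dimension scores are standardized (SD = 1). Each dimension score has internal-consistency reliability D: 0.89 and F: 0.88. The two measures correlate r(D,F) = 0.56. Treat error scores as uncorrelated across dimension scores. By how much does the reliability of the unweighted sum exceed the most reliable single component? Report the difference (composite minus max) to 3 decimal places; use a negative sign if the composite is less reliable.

0.036

Var(sum) = 2 + 1.12 = 3.12; true-score variance = 1.77 + 1.12 = 2.89; composite reliability = 0.9263.
Max component reliability = 0.8900.
Difference = 0.9263 − 0.8900 = 0.036.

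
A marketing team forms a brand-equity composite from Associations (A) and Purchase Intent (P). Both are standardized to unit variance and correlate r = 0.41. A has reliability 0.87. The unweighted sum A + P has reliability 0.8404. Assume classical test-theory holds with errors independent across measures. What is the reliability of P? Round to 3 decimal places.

0.680

Var(A+P) = 2 + 2·0.41 = 2.820.
True-score variance = ρ_A + ρ_P + 2·0.41, so 0.8404 = (0.87 + ρ_P + 0.82) / 2.820.
ρ_P = 0.8404·2.820 − 0.87 − 0.82 = 0.680.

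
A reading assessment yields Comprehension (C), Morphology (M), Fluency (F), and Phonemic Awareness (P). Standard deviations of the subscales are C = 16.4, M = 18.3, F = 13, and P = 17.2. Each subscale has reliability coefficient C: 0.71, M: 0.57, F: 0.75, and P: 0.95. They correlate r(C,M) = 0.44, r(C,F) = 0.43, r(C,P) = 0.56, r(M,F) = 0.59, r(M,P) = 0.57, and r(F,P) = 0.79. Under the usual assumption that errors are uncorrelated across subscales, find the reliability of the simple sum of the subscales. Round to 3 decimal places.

Var(C+M+F+P) = 16.4² + 18.3² + 13² + 17.2² + 2·[16.4·18.3·0.44 + 16.4·13·0.43 + 16.4·17.2·0.56 + 18.3·13·0.59 + 18.3·17.2·0.57 + 13·17.2·0.79] = 1068.69 + 1756.22 = 2824.91.
Under uncorrelated errors the observed covariances equal the true-score covariances, so only the own-variance terms attenuate.
True-score variance = [16.4²·0.71 + 18.3²·0.57 + 13²·0.75 + 17.2²·0.95] + 1756.22 = 789.647 + 1756.22 = 2545.87.
Reliability = 2545.87 / 2824.91 = 0.901.

0.901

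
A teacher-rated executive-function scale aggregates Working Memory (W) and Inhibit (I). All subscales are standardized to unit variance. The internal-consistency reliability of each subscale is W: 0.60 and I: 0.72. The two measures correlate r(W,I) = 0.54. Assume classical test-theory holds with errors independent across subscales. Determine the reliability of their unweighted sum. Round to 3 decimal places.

0.779

Var(W+I) = 2 + 2·[0.54] = 2 + 1.08 = 3.08.
Because errors are independent across components, Cov(Tᵢ,Tⱼ) = Cov(Xᵢ,Xⱼ); the off-diagonal part of the true-score variance is the same as above.
True-score variance = [0.60 + 0.72] + 1.08 = 1.32 + 1.08 = 2.4.
Reliability = 2.4 / 3.08 = 0.779.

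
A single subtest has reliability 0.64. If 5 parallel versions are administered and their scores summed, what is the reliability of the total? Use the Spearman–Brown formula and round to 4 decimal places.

ρ_k = kρ / (1 + (k−1)ρ) = 5·0.64 / (1 + 4·0.64) = 3.200 / 3.560 = 0.8989.

0.8989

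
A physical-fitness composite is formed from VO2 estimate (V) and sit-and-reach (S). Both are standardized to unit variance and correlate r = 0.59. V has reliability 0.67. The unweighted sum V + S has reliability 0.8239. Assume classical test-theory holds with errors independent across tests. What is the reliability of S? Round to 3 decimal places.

0.770

Var(V+S) = 2 + 2·0.59 = 3.180.
True-score variance = ρ_V + ρ_S + 2·0.59, so 0.8239 = (0.67 + ρ_S + 1.18) / 3.180.
ρ_S = 0.8239·3.180 − 0.67 − 1.18 = 0.770.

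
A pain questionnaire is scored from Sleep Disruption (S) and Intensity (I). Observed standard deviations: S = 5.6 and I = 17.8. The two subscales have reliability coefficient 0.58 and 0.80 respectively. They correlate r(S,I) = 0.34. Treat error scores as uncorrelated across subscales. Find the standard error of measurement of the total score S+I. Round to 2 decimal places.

Var(total) = 348.2 + 67.7824 = 415.982.
True-score variance = 271.661 + 67.7824 = 339.443, so reliability = 0.8160.
Error variance = 415.982 − 339.443 = 76.5392; SEM = √76.5392 = 8.75.

8.75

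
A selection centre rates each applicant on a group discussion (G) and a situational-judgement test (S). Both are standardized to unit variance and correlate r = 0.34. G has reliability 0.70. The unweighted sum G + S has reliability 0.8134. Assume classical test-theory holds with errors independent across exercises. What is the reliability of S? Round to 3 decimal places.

0.800

Var(G+S) = 2 + 2·0.34 = 2.680.
True-score variance = ρ_G + ρ_S + 2·0.34, so 0.8134 = (0.70 + ρ_S + 0.68) / 2.680.
ρ_S = 0.8134·2.680 − 0.70 − 0.68 = 0.800.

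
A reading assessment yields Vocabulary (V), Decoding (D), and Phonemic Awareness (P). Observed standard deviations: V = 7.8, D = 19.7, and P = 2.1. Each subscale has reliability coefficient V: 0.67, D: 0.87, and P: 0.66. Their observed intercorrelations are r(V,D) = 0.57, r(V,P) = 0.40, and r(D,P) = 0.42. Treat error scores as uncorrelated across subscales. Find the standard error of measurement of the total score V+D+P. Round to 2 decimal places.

Var(total) = 453.34 + 223.027 = 676.367.
True-score variance = 381.312 + 223.027 = 604.339, so reliability = 0.8935.
Error variance = 676.367 − 604.339 = 72.0283; SEM = √72.0283 = 8.49.

8.49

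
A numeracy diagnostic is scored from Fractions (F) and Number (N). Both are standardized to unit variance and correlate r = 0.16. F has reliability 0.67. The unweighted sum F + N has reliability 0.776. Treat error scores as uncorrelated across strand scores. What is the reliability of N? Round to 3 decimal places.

Var(F+N) = 2 + 2·0.16 = 2.320.
True-score variance = ρ_F + ρ_N + 2·0.16, so 0.776 = (0.67 + ρ_N + 0.32) / 2.320.
ρ_N = 0.776·2.320 − 0.67 − 0.32 = 0.810.

0.810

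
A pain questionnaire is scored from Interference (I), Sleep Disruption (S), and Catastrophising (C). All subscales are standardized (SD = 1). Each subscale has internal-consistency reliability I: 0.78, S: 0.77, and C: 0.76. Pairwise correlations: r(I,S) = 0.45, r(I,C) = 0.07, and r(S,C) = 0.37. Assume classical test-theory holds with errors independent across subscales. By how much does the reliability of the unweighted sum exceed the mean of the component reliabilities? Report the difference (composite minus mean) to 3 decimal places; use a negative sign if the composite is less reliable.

0.086

Var(sum) = 3 + 1.78 = 4.78; true-score variance = 2.31 + 1.78 = 4.09; composite reliability = 0.8556.
Mean component reliability = 0.7700.
Difference = 0.8556 − 0.7700 = 0.086.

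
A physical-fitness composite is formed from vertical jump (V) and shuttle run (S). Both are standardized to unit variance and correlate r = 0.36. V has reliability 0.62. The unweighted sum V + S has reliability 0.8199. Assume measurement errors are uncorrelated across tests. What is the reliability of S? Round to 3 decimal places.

Var(V+S) = 2 + 2·0.36 = 2.720.
True-score variance = ρ_V + ρ_S + 2·0.36, so 0.8199 = (0.62 + ρ_S + 0.72) / 2.720.
ρ_S = 0.8199·2.720 − 0.62 − 0.72 = 0.890.

0.890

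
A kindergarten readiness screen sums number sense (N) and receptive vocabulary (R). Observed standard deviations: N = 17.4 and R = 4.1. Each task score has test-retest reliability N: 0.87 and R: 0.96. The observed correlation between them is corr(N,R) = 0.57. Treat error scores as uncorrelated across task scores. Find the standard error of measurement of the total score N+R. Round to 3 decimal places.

Var(total) = 319.57 + 81.3276 = 400.898.
True-score variance = 279.539 + 81.3276 = 360.866, so reliability = 0.9001.
Error variance = 400.898 − 360.866 = 40.0312; SEM = √40.0312 = 6.327.

6.327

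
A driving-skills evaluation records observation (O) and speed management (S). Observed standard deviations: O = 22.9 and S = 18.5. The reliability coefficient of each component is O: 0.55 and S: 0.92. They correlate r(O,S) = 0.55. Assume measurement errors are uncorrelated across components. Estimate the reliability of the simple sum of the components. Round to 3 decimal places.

Var(O+S) = 22.9² + 18.5² + 2·[22.9·18.5·0.55] = 866.66 + 466.015 = 1332.67.
Because errors are independent across components, Cov(Tᵢ,Tⱼ) = Cov(Xᵢ,Xⱼ); the off-diagonal part of the true-score variance is the same as above.
True-score variance = [22.9²·0.55 + 18.5²·0.92] + 466.015 = 603.295 + 466.015 = 1069.31.
Reliability = 1069.31 / 1332.67 = 0.802.

0.802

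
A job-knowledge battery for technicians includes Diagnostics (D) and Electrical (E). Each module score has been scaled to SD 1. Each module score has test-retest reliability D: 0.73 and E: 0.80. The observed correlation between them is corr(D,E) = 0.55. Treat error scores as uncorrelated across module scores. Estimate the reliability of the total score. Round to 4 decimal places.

0.8484

Var(D+E) = 2 + 2·[0.55] = 2 + 1.1 = 3.1.
Under uncorrelated errors the observed covariances equal the true-score covariances, so only the own-variance terms attenuate.
True-score variance = [0.73 + 0.80] + 1.1 = 1.53 + 1.1 = 2.63.
Reliability = 2.63 / 3.1 = 0.8484.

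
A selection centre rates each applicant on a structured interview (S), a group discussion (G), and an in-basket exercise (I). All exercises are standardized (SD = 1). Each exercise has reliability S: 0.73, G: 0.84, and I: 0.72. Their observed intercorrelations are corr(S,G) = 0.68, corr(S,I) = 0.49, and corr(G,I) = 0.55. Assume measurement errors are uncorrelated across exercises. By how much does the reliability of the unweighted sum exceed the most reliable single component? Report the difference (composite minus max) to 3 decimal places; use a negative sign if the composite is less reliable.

Var(sum) = 3 + 3.44 = 6.44; true-score variance = 2.29 + 3.44 = 5.73; composite reliability = 0.8898.
Max component reliability = 0.8400.
Difference = 0.8898 − 0.8400 = 0.050.

0.050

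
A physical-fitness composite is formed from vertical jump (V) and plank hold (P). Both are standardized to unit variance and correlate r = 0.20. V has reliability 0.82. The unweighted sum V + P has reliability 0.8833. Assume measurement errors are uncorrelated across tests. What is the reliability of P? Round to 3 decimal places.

0.900

Var(V+P) = 2 + 2·0.20 = 2.400.
True-score variance = ρ_V + ρ_P + 2·0.20, so 0.8833 = (0.82 + ρ_P + 0.40) / 2.400.
ρ_P = 0.8833·2.400 − 0.82 − 0.40 = 0.900.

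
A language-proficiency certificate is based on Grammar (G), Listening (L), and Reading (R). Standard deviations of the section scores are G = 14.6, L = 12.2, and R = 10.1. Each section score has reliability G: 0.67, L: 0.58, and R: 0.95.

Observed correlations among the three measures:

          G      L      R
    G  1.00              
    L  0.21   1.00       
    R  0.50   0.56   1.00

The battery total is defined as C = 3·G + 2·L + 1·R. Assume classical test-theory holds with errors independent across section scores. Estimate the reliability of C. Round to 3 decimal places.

Var(C) = 3²·14.6² + 2²·12.2² + 10.1² + 2·[6·14.6·12.2·0.21 + 3·14.6·10.1·0.50 + 2·12.2·10.1·0.56] = 2615.81 + 1167.26 = 3783.07.
Because errors are independent across components, Cov(Tᵢ,Tⱼ) = Cov(Xᵢ,Xⱼ); the off-diagonal part of the true-score variance is the same as above.
True-score variance = [3²·14.6²·0.67 + 2²·12.2²·0.58 + 10.1²·0.95] + 1167.26 = 1727.57 + 1167.26 = 2894.83.
Reliability = 2894.83 / 3783.07 = 0.765.

0.765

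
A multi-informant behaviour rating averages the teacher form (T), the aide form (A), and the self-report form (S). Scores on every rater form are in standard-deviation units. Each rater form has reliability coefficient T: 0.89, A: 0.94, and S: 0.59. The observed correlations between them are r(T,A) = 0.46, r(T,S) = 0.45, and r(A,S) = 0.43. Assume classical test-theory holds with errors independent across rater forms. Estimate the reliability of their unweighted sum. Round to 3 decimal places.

0.898

Var(T+A+S) = 3 + 2·[0.46 + 0.45 + 0.43] = 3 + 2.68 = 5.68.
Because errors are independent across components, Cov(Tᵢ,Tⱼ) = Cov(Xᵢ,Xⱼ); the off-diagonal part of the true-score variance is the same as above.
True-score variance = [0.89 + 0.94 + 0.59] + 2.68 = 2.42 + 2.68 = 5.1.
Reliability = 5.1 / 5.68 = 0.898.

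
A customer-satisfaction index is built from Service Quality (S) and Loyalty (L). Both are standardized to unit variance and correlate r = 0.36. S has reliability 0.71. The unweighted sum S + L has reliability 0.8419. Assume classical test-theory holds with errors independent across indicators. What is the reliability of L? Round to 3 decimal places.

Var(S+L) = 2 + 2·0.36 = 2.720.
True-score variance = ρ_S + ρ_L + 2·0.36, so 0.8419 = (0.71 + ρ_L + 0.72) / 2.720.
ρ_L = 0.8419·2.720 − 0.71 − 0.72 = 0.860.

0.860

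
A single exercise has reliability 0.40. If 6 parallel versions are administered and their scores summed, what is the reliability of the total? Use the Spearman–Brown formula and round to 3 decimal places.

0.800

ρ_k = kρ / (1 + (k−1)ρ) = 6·0.40 / (1 + 5·0.40) = 2.400 / 3.000 = 0.800.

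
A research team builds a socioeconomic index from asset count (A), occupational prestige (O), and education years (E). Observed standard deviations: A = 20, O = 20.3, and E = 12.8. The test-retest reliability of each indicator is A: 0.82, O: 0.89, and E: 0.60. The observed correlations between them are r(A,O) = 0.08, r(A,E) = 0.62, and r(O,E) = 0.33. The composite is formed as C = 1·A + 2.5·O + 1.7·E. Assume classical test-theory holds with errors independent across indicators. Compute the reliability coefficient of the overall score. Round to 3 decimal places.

Var(C) = 20² + 2.5²·20.3² + 1.7²·12.8² + 2·[2.5·20·20.3·0.08 + 1.7·20·12.8·0.62 + 4.25·20.3·12.8·0.33] = 3449.06 + 1430.9 = 4879.96.
With uncorrelated errors the cross-covariances are all true-score covariance, so they carry over unchanged; only the diagonal terms shrink to ρᵢσᵢ².
True-score variance = [20²·0.82 + 2.5²·20.3²·0.89 + 1.7²·12.8²·0.60] + 1430.9 = 2904.35 + 1430.9 = 4335.25.
Reliability = 4335.25 / 4879.96 = 0.888.

0.888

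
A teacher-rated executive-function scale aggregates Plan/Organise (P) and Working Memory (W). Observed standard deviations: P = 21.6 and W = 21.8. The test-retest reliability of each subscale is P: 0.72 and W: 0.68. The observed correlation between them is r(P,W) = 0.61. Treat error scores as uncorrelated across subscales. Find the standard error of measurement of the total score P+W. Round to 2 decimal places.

16.81

Var(total) = 941.8 + 574.474 = 1516.27.
True-score variance = 659.086 + 574.474 = 1233.56, so reliability = 0.8135.
Error variance = 1516.27 − 1233.56 = 282.714; SEM = √282.714 = 16.81.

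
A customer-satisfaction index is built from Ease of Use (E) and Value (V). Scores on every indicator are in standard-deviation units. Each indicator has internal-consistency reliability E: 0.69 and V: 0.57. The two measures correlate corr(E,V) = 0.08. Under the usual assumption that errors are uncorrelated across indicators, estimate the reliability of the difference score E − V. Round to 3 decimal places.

0.598

Var(E−V) = 1 + 1 − 2·0.08 = 2 − 0.16 = 1.84.
Because errors are independent across components, Cov(Tᵢ,Tⱼ) = Cov(Xᵢ,Xⱼ); the off-diagonal part of the true-score variance is the same as above.
True-score variance = [0.69 + 0.57] − 0.16 = 1.26 − 0.16 = 1.1.
Reliability = 1.1 / 1.84 = 0.598.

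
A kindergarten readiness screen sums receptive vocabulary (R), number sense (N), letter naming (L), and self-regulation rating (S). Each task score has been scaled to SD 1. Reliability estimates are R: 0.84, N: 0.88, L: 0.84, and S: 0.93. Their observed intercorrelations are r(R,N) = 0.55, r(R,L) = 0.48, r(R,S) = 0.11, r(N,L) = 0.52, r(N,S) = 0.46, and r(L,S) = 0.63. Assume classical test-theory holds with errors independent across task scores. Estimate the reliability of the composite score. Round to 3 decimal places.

Var(R+N+L+S) = 4 + 2·[0.55 + 0.48 + 0.11 + 0.52 + 0.46 + 0.63] = 4 + 5.5 = 9.5.
Under uncorrelated errors the observed covariances equal the true-score covariances, so only the own-variance terms attenuate.
True-score variance = [0.84 + 0.88 + 0.84 + 0.93] + 5.5 = 3.49 + 5.5 = 8.99.
Reliability = 8.99 / 9.5 = 0.946.

0.946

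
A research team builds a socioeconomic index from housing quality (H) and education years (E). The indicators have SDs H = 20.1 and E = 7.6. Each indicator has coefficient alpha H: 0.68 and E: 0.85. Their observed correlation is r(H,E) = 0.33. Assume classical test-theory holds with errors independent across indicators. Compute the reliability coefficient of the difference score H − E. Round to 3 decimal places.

0.618

Var(H−E) = 20.1² + 7.6² − 2·20.1·7.6·0.33 = 461.77 − 100.822 = 360.948.
Under uncorrelated errors the observed covariances equal the true-score covariances, so only the own-variance terms attenuate.
True-score variance = [20.1²·0.68 + 7.6²·0.85] − 100.822 = 323.823 − 100.822 = 223.001.
Reliability = 223.001 / 360.948 = 0.618.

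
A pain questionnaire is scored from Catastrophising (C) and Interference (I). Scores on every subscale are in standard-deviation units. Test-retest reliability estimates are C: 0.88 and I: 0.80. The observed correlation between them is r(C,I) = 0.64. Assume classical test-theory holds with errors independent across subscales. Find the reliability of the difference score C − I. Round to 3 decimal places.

0.556

Var(C−I) = 1 + 1 − 2·0.64 = 2 − 1.28 = 0.72.
Because errors are independent across components, Cov(Tᵢ,Tⱼ) = Cov(Xᵢ,Xⱼ); the off-diagonal part of the true-score variance is the same as above.
True-score variance = [0.88 + 0.80] − 1.28 = 1.68 − 1.28 = 0.4.
Reliability = 0.4 / 0.72 = 0.556.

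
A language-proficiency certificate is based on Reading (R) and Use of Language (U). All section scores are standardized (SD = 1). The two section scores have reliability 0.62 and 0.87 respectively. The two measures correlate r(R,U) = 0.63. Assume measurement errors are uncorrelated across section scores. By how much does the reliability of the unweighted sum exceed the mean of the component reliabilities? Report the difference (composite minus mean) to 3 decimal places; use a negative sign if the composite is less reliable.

0.099

Var(sum) = 2 + 1.26 = 3.26; true-score variance = 1.49 + 1.26 = 2.75; composite reliability = 0.8436.
Mean component reliability = 0.7450.
Difference = 0.8436 − 0.7450 = 0.099.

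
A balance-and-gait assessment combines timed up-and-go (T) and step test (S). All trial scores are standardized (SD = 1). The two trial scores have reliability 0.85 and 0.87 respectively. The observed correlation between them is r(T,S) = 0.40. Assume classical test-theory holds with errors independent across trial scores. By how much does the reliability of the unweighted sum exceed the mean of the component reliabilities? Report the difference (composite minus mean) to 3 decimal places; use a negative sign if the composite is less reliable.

0.040

Var(sum) = 2 + 0.8 = 2.8; true-score variance = 1.72 + 0.8 = 2.52; composite reliability = 0.9000.
Mean component reliability = 0.8600.
Difference = 0.9000 − 0.8600 = 0.040.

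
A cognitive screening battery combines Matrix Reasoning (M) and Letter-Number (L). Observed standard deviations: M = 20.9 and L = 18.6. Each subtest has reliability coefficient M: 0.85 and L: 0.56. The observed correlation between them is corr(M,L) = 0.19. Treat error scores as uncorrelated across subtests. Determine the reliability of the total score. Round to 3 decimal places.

0.766

Var(M+L) = 20.9² + 18.6² + 2·[20.9·18.6·0.19] = 782.77 + 147.721 = 930.491.
Because errors are independent across components, Cov(Tᵢ,Tⱼ) = Cov(Xᵢ,Xⱼ); the off-diagonal part of the true-score variance is the same as above.
True-score variance = [20.9²·0.85 + 18.6²·0.56] + 147.721 = 565.026 + 147.721 = 712.747.
Reliability = 712.747 / 930.491 = 0.766.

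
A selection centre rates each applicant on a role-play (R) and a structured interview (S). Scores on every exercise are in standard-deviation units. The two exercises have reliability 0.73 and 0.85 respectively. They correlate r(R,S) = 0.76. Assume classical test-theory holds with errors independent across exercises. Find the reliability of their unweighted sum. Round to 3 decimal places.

Var(R+S) = 2 + 2·[0.76] = 2 + 1.52 = 3.52.
Under uncorrelated errors the observed covariances equal the true-score covariances, so only the own-variance terms attenuate.
True-score variance = [0.73 + 0.85] + 1.52 = 1.58 + 1.52 = 3.1.
Reliability = 3.1 / 3.52 = 0.881.

0.881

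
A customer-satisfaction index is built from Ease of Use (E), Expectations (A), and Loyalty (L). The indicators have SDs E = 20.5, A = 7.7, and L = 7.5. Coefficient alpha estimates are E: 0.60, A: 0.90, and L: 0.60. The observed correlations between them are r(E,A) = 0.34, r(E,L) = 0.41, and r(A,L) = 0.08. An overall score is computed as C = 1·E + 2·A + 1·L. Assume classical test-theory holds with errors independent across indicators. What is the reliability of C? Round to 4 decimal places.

Var(C) = 20.5² + 2²·7.7² + 7.5² + 2·[2·20.5·7.7·0.34 + 20.5·7.5·0.41 + 2·7.7·7.5·0.08] = 713.66 + 359.231 = 1072.89.
With uncorrelated errors the cross-covariances are all true-score covariance, so they carry over unchanged; only the diagonal terms shrink to ρᵢσᵢ².
True-score variance = [20.5²·0.60 + 2²·7.7²·0.90 + 7.5²·0.60] + 359.231 = 499.344 + 359.231 = 858.575.
Reliability = 858.575 / 1072.89 = 0.8002.

0.8002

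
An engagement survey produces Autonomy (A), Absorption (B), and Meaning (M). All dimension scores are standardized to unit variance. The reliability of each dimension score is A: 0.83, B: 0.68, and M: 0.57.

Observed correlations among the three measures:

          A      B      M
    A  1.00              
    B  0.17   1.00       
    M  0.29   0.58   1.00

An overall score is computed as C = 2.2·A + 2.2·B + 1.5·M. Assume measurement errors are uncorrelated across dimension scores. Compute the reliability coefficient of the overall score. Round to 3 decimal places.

Var(C) = 2.2² + 2.2² + 1.5² + 2·[4.84·0.17 + 3.3·0.29 + 3.3·0.58] = 11.93 + 7.3876 = 19.3176.
Under uncorrelated errors the observed covariances equal the true-score covariances, so only the own-variance terms attenuate.
True-score variance = [2.2²·0.83 + 2.2²·0.68 + 1.5²·0.57] + 7.3876 = 8.5909 + 7.3876 = 15.9785.
Reliability = 15.9785 / 19.3176 = 0.827.

0.827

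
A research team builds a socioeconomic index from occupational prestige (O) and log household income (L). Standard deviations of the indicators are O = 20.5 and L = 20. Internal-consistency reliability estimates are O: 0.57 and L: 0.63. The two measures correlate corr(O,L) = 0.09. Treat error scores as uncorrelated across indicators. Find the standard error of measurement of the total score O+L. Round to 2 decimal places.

Var(total) = 820.25 + 73.8 = 894.05.
True-score variance = 491.543 + 73.8 = 565.342, so reliability = 0.6323.
Error variance = 894.05 − 565.342 = 328.707; SEM = √328.707 = 18.13.

18.13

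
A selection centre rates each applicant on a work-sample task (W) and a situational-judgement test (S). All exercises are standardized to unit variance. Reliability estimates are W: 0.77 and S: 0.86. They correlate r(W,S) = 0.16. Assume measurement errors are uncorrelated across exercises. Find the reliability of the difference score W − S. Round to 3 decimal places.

0.780

Var(W−S) = 1 + 1 − 2·0.16 = 2 − 0.32 = 1.68.
Because errors are independent across components, Cov(Tᵢ,Tⱼ) = Cov(Xᵢ,Xⱼ); the off-diagonal part of the true-score variance is the same as above.
True-score variance = [0.77 + 0.86] − 0.32 = 1.63 − 0.32 = 1.31.
Reliability = 1.31 / 1.68 = 0.780.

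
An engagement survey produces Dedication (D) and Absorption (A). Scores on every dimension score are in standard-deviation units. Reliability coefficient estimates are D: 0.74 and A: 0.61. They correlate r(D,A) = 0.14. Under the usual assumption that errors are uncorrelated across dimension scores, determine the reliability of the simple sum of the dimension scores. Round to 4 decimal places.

Var(D+A) = 2 + 2·[0.14] = 2 + 0.28 = 2.28.
Because errors are independent across components, Cov(Tᵢ,Tⱼ) = Cov(Xᵢ,Xⱼ); the off-diagonal part of the true-score variance is the same as above.
True-score variance = [0.74 + 0.61] + 0.28 = 1.35 + 0.28 = 1.63.
Reliability = 1.63 / 2.28 = 0.7149.

0.7149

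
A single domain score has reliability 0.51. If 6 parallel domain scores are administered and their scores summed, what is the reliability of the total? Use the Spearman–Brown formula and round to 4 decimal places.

ρ_k = kρ / (1 + (k−1)ρ) = 6·0.51 / (1 + 5·0.51) = 3.060 / 3.550 = 0.8620.

0.8620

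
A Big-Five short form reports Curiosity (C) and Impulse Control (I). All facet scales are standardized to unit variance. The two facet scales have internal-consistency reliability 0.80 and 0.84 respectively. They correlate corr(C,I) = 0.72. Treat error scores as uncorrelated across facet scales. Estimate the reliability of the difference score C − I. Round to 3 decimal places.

Var(C−I) = 1 + 1 − 2·0.72 = 2 − 1.44 = 0.56.
Because errors are independent across components, Cov(Tᵢ,Tⱼ) = Cov(Xᵢ,Xⱼ); the off-diagonal part of the true-score variance is the same as above.
True-score variance = [0.80 + 0.84] − 1.44 = 1.64 − 1.44 = 0.2.
Reliability = 0.2 / 0.56 = 0.357.

0.357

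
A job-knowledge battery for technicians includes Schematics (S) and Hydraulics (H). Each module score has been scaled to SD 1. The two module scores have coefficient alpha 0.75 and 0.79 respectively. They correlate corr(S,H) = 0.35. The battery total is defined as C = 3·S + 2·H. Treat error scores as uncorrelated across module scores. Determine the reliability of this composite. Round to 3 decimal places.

Var(C) = 3² + 2² + 2·[6·0.35] = 13 + 4.2 = 17.2.
Under uncorrelated errors the observed covariances equal the true-score covariances, so only the own-variance terms attenuate.
True-score variance = [3²·0.75 + 2²·0.79] + 4.2 = 9.91 + 4.2 = 14.11.
Reliability = 14.11 / 17.2 = 0.820.

0.820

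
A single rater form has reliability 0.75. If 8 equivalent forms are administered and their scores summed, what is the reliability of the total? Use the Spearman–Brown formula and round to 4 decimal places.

0.9600

ρ_k = kρ / (1 + (k−1)ρ) = 8·0.75 / (1 + 7·0.75) = 6.000 / 6.250 = 0.9600.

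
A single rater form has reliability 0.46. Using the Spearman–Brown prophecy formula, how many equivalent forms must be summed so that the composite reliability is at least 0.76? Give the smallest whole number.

4

k ≥ ρ*(1−ρ₁)/(ρ₁(1−ρ*)) = 0.76·0.54 / (0.46·0.24) = 3.717.
Smallest integer k = 4.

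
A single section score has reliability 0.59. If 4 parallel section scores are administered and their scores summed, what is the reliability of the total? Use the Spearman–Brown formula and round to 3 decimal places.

0.852

ρ_k = kρ / (1 + (k−1)ρ) = 4·0.59 / (1 + 3·0.59) = 2.360 / 2.770 = 0.852.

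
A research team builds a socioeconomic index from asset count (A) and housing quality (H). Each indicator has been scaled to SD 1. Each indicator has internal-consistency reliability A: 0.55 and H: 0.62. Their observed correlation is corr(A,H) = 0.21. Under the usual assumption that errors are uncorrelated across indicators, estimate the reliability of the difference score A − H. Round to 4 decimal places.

Var(A−H) = 1 + 1 − 2·0.21 = 2 − 0.42 = 1.58.
Because errors are independent across components, Cov(Tᵢ,Tⱼ) = Cov(Xᵢ,Xⱼ); the off-diagonal part of the true-score variance is the same as above.
True-score variance = [0.55 + 0.62] − 0.42 = 1.17 − 0.42 = 0.75.
Reliability = 0.75 / 1.58 = 0.4747.

0.4747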